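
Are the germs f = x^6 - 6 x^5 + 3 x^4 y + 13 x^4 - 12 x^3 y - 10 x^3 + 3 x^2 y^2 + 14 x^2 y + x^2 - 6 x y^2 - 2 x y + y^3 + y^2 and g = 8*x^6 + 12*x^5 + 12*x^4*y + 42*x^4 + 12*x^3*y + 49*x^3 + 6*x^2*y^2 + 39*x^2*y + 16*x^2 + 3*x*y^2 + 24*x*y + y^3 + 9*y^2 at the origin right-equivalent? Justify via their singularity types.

The Hessian of f at 0 has rank 1. Corank 1: A-series; mu = 2 gives A_2. The Hessian of g at 0 has rank 1. Corank 1: A-series; mu = 2 gives A_2. Both have type A_2, hence right-equivalent.

Yes.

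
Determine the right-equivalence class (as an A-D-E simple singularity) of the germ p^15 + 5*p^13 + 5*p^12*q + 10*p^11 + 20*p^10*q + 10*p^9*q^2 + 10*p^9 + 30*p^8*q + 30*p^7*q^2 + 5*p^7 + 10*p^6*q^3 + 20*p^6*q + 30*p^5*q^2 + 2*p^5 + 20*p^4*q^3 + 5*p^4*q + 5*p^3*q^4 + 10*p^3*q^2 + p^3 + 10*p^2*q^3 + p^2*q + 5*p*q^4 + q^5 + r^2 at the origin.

D_6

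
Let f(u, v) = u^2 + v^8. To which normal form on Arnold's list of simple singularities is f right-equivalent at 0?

A7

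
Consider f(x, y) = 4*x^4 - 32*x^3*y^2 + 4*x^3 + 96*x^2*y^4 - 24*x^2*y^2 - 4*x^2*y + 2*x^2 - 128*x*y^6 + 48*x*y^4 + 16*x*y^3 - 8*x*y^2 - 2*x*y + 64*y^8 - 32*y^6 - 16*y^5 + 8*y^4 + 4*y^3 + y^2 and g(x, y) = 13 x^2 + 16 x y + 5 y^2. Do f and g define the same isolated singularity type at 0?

Yes.

The Hessian of f at 0 has rank 2. Corank 0: nondegenerate Morse point, so A_1. The Hessian of g at 0 has rank 2. Corank 0: nondegenerate Morse point, so A_1. Both have type A_1, hence right-equivalent.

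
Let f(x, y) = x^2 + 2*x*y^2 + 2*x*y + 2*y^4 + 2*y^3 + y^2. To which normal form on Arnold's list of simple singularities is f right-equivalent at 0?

A_3

The Hessian of f at 0 has rank 1. Corank 1: A-series; mu = 3 gives A_3.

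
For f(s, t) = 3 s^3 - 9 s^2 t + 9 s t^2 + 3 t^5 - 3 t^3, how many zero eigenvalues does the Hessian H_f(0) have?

The Hessian at 0 is [[0, 0], [0, 0]] of rank 0; hence corank 2.

2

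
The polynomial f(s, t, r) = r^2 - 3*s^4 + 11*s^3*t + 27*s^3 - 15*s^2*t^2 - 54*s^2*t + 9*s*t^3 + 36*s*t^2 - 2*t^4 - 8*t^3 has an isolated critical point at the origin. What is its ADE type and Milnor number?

The Hessian of f at 0 has rank 1. Corank 2; j^3 = (3*s - 2*t)^3 is a perfect cube, so E-series; the 4-jet and mu = 7 give E_7.

Type E7, Milnor number mu = 7.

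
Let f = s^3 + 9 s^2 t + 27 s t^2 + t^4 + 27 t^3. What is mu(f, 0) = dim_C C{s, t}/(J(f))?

6

The Hessian of f at 0 has rank 0. Corank 2; j^3 = (s + 3*t)^3 is a perfect cube, so E-series; the 4-jet and mu = 6 give E_6.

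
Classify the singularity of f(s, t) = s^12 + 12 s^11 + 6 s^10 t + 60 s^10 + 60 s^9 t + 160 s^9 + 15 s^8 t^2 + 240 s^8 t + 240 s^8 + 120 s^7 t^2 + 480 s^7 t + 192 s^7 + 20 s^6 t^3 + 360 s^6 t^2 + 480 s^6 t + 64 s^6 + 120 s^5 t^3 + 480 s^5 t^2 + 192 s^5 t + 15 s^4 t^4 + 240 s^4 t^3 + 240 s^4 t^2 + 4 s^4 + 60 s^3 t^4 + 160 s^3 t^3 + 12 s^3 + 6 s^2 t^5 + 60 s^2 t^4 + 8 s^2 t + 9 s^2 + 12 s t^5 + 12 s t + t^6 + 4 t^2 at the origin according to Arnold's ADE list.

A5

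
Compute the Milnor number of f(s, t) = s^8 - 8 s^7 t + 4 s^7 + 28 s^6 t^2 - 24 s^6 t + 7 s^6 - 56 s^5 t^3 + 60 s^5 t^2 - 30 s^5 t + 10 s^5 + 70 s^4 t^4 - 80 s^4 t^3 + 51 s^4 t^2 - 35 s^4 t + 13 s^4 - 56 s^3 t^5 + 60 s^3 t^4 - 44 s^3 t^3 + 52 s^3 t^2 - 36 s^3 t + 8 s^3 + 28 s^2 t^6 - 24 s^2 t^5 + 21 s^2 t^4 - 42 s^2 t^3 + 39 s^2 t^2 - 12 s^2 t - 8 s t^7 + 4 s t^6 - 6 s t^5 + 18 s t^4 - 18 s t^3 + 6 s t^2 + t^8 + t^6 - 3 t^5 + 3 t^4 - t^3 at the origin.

6

The Hessian of f at 0 is [[0, 0], [0, 0]] with rank 0, so corank 2. A Groebner basis of the Jacobian ideal J(f) in C{s,t} is {s^3, s^2*t - 2*s^2 + 2*s*t - t^2/2, -8*s^2 + s*t^2 + 8*s*t - 2*t^2, -24*s^2 + 24*s*t + t^3 - 6*t^2}; counting standard monomials gives mu = 6. Corank 2; j^3 = (2*s - t)^3 is a perfect cube, so E-series; the 4-jet and mu = 6 give E_6.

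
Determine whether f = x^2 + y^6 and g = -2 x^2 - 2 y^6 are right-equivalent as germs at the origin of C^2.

The Hessian of f at 0 has rank 1. Corank 1: A-series; mu = 5 gives A_5. The Hessian of g at 0 has rank 1. Corank 1: A-series; mu = 5 gives A_5. Both have type A_5, hence right-equivalent.

Yes.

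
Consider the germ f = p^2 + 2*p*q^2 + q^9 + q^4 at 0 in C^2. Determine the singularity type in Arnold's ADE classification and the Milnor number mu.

The Hessian of f at 0 has rank 1. Corank 1: A-series; mu = 8 gives A_8.

Type A_8, Milnor number mu = 8.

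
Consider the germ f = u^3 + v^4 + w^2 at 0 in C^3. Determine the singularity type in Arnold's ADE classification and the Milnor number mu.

Type E6, Milnor number mu = 6.

The Hessian of f at 0 has rank 1. Corank 2; j^3 = u^3 is a perfect cube, so E-series; the 4-jet and mu = 6 give E_6.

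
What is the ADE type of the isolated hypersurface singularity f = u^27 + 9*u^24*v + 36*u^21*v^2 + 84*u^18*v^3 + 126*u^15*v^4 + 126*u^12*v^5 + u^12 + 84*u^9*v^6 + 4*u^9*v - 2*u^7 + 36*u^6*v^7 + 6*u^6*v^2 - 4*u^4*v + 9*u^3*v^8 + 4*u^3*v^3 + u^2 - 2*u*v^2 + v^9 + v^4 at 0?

The Hessian of f at 0 is [[2, 0], [0, 0]] with rank 1, so corank 1. A Groebner basis of the Jacobian ideal J(f) in C{u,v} is {u^4, u^3*v - u/2 + v^2/2, -u^2 + u*v^2, -u*v + v^3}; counting standard monomials gives mu = 8. Corank 1: A-series; mu = 8 gives A_8.

A_8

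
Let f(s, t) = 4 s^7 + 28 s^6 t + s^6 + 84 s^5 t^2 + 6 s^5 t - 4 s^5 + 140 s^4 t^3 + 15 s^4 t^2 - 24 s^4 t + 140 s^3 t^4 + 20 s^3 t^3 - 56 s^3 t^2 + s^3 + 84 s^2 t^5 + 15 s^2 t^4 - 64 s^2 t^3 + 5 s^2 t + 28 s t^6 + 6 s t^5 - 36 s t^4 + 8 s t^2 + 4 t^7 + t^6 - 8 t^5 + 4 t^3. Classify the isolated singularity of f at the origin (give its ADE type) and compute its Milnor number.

Type D_7, Milnor number mu = 7.

The Hessian of f at 0 has rank 0. Corank 2; j^3 = (s + t)*(s + 2*t)^2 has shape L^2 M (L != M), so D-series; mu = 7 gives D_7.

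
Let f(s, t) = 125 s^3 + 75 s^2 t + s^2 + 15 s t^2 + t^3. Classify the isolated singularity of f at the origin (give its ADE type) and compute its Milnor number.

Type A_2, Milnor number mu = 2.

The Hessian of f at 0 has rank 1. Corank 1: A-series; mu = 2 gives A_2.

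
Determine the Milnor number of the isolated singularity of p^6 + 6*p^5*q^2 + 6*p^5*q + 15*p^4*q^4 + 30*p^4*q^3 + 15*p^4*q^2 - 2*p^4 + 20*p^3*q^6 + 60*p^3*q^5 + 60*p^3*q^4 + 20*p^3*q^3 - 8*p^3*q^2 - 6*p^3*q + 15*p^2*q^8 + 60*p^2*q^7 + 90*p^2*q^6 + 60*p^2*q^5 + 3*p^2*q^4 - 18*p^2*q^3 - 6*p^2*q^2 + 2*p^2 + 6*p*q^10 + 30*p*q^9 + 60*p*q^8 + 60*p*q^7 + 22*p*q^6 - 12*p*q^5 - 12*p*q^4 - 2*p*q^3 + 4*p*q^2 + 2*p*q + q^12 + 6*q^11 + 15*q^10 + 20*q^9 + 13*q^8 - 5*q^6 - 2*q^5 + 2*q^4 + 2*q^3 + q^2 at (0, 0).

1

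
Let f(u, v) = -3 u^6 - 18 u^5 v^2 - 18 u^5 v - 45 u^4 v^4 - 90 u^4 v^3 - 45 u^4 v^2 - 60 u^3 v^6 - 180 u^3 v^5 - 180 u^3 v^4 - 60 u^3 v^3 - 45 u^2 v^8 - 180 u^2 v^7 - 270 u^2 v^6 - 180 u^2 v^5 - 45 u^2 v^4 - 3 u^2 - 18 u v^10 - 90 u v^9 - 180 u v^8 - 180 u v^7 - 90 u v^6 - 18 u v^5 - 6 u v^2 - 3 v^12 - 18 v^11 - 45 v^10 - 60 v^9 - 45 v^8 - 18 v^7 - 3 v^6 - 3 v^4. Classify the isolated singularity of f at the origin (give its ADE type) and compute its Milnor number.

The Hessian of f at 0 is [[-6, 0], [0, 0]] with rank 1, so corank 1. A Groebner basis of the Jacobian ideal J(f) in C{u,v} is {u^3, u^2*v, u + v^2}; counting standard monomials gives mu = 5. Corank 1: A-series; mu = 5 gives A_5.

Type A_{5}, Milnor number mu = 5.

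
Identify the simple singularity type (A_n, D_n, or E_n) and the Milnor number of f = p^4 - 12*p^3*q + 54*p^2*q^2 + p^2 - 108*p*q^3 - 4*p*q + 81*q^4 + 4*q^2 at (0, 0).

Type A3, Milnor number mu = 3.

The Hessian of f at 0 has rank 1. Corank 1: A-series; mu = 3 gives A_3.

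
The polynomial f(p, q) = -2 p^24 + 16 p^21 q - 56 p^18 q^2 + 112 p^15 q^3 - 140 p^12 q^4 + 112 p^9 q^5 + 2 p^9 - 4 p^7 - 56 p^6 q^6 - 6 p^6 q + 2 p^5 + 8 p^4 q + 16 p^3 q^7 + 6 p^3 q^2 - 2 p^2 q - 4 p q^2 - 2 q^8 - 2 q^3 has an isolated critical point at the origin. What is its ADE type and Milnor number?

The Hessian of f at 0 has rank 0. Corank 2; j^3 = -2*q*(p + q)^2 has shape L^2 M (L != M), so D-series; mu = 9 gives D_9.

Type D_9, Milnor number mu = 9.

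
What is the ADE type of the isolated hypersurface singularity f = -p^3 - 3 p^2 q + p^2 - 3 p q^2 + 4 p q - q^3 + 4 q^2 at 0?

The Hessian of f at 0 is [[2, 4], [4, 8]] with rank 1, so corank 1. A Groebner basis of the Jacobian ideal J(f) in C{p,q} is {q^2, p + 2*q}; counting standard monomials gives mu = 2. Corank 1: A-series; mu = 2 gives A_2.

A2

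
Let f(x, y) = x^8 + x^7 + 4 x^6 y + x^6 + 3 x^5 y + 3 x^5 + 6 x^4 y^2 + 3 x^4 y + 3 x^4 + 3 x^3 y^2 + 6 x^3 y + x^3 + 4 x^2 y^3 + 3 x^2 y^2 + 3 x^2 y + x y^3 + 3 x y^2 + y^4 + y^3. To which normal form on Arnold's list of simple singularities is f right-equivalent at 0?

E7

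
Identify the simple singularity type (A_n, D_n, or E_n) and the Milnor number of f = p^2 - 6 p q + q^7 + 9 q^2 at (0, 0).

The Hessian of f at 0 has rank 1. Corank 1: A-series; mu = 6 gives A_6.

Type A6, Milnor number mu = 6.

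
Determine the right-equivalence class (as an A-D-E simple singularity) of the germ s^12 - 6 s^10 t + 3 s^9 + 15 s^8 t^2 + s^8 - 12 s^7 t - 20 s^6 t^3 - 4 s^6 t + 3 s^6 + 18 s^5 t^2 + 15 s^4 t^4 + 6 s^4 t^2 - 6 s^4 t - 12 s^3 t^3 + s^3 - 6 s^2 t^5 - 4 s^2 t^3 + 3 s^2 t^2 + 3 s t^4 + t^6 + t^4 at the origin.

E_6

The Hessian of f at 0 is [[0, 0], [0, 0]] with rank 0, so corank 2. A Groebner basis of the Jacobian ideal J(f) in C{s,t} is {s^3, s^2*t, s^2/2 + s*t^2, t^3}; counting standard monomials gives mu = 6. Corank 2; j^3 = s^3 is a perfect cube, so E-series; the 4-jet and mu = 6 give E_6.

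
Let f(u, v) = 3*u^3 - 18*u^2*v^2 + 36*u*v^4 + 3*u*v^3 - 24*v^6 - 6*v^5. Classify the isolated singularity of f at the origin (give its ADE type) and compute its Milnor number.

Type E_7, Milnor number mu = 7.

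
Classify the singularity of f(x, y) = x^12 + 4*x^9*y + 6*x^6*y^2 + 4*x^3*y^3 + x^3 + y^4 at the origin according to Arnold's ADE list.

E6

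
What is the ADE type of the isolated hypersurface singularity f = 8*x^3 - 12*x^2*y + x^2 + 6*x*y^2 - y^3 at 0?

A_{2}

The Hessian of f at 0 has rank 1. Corank 1: A-series; mu = 2 gives A_2.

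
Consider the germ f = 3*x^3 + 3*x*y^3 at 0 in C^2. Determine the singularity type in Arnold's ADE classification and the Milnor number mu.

The Hessian of f at 0 has rank 0. Corank 2; j^3 = 3*x^3 is a perfect cube, so E-series; the 4-jet and mu = 7 give E_7.

Type E_{7}, Milnor number mu = 7.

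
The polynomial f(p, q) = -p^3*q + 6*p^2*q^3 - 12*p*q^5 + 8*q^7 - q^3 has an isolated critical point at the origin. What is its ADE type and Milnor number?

Type E_{7}, Milnor number mu = 7.

The Hessian of f at 0 has rank 0. Corank 2; j^3 = -q^3 is a perfect cube, so E-series; the 4-jet and mu = 7 give E_7.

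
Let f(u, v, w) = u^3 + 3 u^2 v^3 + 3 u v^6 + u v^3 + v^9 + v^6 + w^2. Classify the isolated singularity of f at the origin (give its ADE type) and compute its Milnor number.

The Hessian of f at 0 has rank 1. Corank 2; j^3 = u^3 is a perfect cube, so E-series; the 4-jet and mu = 7 give E_7.

Type E_{7}, Milnor number mu = 7.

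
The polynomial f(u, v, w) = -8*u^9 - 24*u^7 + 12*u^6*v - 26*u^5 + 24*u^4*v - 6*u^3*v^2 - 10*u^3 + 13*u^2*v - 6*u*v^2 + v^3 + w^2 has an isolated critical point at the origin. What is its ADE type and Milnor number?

The Hessian of f at 0 has rank 1. Corank 2; j^3 = -(2*u - v)*(5*u^2 - 4*u*v + v^2) splits into three distinct lines over C (the quadratic factor has nonzero discriminant), so D_4.

Type D4, Milnor number mu = 4.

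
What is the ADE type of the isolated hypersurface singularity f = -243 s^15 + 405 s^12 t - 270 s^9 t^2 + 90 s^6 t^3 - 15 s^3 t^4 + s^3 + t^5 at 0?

E8

The Hessian of f at 0 has rank 0. Corank 2; j^3 = s^3 is a perfect cube, so E-series; the 5-jet and mu = 8 give E_8.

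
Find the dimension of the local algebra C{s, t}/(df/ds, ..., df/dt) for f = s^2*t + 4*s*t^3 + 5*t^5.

The Hessian of f at 0 has rank 0. Corank 2; j^3 = s^2*t has shape L^2 M (L != M), so D-series; mu = 6 gives D_6.

6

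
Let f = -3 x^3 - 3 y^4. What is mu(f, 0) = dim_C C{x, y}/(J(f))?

6

The Hessian of f at 0 is [[0, 0], [0, 0]] with rank 0, so corank 2. A Groebner basis of the Jacobian ideal J(f) in C{x,y} is {y^3, x^2}; counting standard monomials gives mu = 6. Corank 2; j^3 = -3*x^3 is a perfect cube, so E-series; the 4-jet and mu = 6 give E_6.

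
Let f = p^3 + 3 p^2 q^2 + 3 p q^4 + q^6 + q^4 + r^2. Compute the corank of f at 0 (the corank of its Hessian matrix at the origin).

2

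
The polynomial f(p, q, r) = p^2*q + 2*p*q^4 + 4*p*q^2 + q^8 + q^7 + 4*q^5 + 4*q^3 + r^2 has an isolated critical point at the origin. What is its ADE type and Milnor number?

Type D9, Milnor number mu = 9.

The Hessian of f at 0 is [[0, 0, 0], [0, 0, 0], [0, 0, 2]] with rank 1, so corank 2. A Groebner basis of the Jacobian ideal J(f) in C{p,q,r} is {p^2*q^2 - 32*p^2*q - 4*p^2 - 128*p*q^2 - 12*p*q - 128*q^3 - 8*q^2, 8*p^2*q + p^2 + p*q^3 + 32*p*q^2 + 2*p*q + 32*q^3, p*q + q^4 + 2*q^2, p^3 + 6*p^2*q + 12*p*q^2 + 8*q^3, r}; counting standard monomials gives mu = 9. Corank 2; j^3 = q*(p + 2*q)^2 has shape L^2 M (L != M), so D-series; mu = 9 gives D_9.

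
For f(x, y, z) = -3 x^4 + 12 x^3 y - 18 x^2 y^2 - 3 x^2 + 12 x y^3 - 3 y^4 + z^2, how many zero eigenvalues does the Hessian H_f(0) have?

1

The Hessian at 0 is [[-6, 0, 0], [0, 0, 0], [0, 0, 2]] of rank 2; hence corank 1.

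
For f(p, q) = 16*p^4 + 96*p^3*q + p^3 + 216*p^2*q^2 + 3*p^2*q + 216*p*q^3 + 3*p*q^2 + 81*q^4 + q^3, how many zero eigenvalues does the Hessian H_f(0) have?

2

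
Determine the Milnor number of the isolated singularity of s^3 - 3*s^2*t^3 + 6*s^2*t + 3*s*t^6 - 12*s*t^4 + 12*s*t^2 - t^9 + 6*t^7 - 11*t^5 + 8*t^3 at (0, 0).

The Hessian of f at 0 is [[0, 0], [0, 0]] with rank 0, so corank 2. A Groebner basis of the Jacobian ideal J(f) in C{s,t} is {-s^2/2 + s*t^3 - 2*s*t - 2*t^2, t^4, s^3 - 12*s*t^2 - 16*t^3, s^2*t + 4*s*t^2 + 4*t^3}; counting standard monomials gives mu = 8. Corank 2; j^3 = (s + 2*t)^3 is a perfect cube, so E-series; the 5-jet and mu = 8 give E_8.

8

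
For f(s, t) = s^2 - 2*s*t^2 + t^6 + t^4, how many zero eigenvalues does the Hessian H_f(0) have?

1

Hessian at 0 has rank 1.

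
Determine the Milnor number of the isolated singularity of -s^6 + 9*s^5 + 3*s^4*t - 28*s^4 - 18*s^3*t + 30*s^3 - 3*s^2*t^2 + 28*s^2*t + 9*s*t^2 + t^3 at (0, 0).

4

The Hessian of f at 0 has rank 0. Corank 2; j^3 = (3*s + t)*(10*s^2 + 6*s*t + t^2) splits into three distinct lines over C (the quadratic factor has nonzero discriminant), so D_4.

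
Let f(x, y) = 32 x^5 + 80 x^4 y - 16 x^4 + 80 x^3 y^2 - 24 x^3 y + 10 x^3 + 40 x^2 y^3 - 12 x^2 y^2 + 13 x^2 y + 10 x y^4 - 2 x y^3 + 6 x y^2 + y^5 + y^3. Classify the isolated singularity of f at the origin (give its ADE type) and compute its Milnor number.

Type D_4, Milnor number mu = 4.

The Hessian of f at 0 has rank 0. Corank 2; j^3 = (2*x + y)*(5*x^2 + 4*x*y + y^2) splits into three distinct lines over C (the quadratic factor has nonzero discriminant), so D_4.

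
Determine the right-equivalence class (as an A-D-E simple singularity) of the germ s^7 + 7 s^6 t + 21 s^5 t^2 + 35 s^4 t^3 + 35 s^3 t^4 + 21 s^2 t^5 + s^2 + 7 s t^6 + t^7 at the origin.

The Hessian of f at 0 has rank 1. Corank 1: A-series; mu = 6 gives A_6.

A_{6}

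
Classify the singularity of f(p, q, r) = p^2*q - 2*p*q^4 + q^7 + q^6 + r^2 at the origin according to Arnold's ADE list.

D7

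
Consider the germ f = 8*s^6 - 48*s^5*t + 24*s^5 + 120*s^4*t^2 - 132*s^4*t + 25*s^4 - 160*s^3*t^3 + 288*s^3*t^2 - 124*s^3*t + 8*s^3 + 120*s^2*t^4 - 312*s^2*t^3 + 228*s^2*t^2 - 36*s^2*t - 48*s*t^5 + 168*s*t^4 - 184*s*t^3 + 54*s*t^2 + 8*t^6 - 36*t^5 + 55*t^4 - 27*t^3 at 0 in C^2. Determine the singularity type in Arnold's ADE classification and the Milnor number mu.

The Hessian of f at 0 has rank 0. Corank 2; j^3 = (2*s - 3*t)^3 is a perfect cube, so E-series; the 4-jet and mu = 6 give E_6.

Type E6, Milnor number mu = 6.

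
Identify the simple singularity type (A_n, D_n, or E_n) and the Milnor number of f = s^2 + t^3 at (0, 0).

Type A2, Milnor number mu = 2.

The Hessian of f at 0 has rank 1. Corank 1: A-series; mu = 2 gives A_2.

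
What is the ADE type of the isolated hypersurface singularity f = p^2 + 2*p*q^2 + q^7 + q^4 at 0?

The Hessian of f at 0 has rank 1. Corank 1: A-series; mu = 6 gives A_6.

A_{6}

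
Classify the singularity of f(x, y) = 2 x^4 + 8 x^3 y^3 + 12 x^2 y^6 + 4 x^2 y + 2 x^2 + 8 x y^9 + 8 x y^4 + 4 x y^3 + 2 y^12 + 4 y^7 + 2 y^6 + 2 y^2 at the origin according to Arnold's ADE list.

The Hessian of f at 0 has rank 2. Corank 0: nondegenerate Morse point, so A_1.

A1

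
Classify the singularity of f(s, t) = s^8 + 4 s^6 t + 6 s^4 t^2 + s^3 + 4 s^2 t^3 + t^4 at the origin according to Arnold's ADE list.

E_6

The Hessian of f at 0 has rank 0. Corank 2; j^3 = s^3 is a perfect cube, so E-series; the 4-jet and mu = 6 give E_6.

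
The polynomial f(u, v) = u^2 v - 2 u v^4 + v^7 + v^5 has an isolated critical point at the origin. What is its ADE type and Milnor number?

The Hessian of f at 0 has rank 0. Corank 2; j^3 = u^2*v has shape L^2 M (L != M), so D-series; mu = 6 gives D_6.

Type D_{6}, Milnor number mu = 6.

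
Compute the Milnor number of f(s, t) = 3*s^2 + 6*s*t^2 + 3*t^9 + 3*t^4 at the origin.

8

The Hessian of f at 0 is [[6, 0], [0, 0]] with rank 1, so corank 1. A Groebner basis of the Jacobian ideal J(f) in C{s,t} is {s^4, s + t^2}; counting standard monomials gives mu = 8. Corank 1: A-series; mu = 8 gives A_8.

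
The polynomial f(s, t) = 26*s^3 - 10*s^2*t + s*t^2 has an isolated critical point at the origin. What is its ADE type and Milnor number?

Type D_{4}, Milnor number mu = 4.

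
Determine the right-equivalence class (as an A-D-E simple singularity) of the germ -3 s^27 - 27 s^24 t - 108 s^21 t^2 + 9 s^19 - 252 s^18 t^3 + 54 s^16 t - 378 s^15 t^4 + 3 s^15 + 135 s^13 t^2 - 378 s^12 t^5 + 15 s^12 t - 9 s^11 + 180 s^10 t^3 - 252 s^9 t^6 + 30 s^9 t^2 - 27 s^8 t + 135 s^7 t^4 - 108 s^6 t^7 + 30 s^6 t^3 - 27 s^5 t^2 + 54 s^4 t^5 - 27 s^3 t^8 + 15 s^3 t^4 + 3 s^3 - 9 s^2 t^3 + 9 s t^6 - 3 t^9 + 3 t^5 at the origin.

The Hessian of f at 0 has rank 0. Corank 2; j^3 = 3*s^3 is a perfect cube, so E-series; the 5-jet and mu = 8 give E_8.

E8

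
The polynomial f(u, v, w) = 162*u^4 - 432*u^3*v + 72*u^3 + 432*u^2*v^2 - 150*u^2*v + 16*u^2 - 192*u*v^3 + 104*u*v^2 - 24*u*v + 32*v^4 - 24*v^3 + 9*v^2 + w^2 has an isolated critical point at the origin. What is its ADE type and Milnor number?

The Hessian of f at 0 is [[32, -24, 0], [-24, 18, 0], [0, 0, 2]] with rank 2, so corank 1. A Groebner basis of the Jacobian ideal J(f) in C{u,v,w} is {u^2 + 36*u - 27*v, u*v + 48*u - 36*v, 64*u + v^2 - 48*v, w}; counting standard monomials gives mu = 3. Corank 1: A-series; mu = 3 gives A_3.

Type A_3, Milnor number mu = 3.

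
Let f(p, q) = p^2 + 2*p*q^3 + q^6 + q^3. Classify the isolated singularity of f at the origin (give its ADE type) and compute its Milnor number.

The Hessian of f at 0 is [[2, 0], [0, 0]] with rank 1, so corank 1. A Groebner basis of the Jacobian ideal J(f) in C{p,q} is {q^2, p}; counting standard monomials gives mu = 2. Corank 1: A-series; mu = 2 gives A_2.

Type A2, Milnor number mu = 2.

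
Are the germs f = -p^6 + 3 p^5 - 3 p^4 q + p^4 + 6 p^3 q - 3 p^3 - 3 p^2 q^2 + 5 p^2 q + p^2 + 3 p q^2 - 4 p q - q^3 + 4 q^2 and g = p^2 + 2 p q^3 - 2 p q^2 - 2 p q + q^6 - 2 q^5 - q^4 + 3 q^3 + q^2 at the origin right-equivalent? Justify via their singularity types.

Yes.

The Hessian of f at 0 is [[2, -4], [-4, 8]] with rank 1, so corank 1. A Groebner basis of the Jacobian ideal J(f) in C{p,q} is {q^2, p - 2*q}; counting standard monomials gives mu = 2. Corank 1: A-series; mu = 2 gives A_2. The Hessian of g at 0 is [[2, -2], [-2, 2]] with rank 1, so corank 1. A Groebner basis of the Jacobian ideal J(g) in C{p,q} is {q^2, p - q}; counting standard monomials gives mu = 2. Corank 1: A-series; mu = 2 gives A_2. Both have type A_2, hence right-equivalent.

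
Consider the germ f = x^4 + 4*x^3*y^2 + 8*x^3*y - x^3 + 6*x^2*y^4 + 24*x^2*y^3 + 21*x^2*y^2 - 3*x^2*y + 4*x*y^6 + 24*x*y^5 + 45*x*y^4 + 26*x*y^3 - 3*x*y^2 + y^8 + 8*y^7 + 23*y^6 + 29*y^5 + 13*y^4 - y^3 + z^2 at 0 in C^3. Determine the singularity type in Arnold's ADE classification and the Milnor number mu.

The Hessian of f at 0 is [[0, 0, 0], [0, 0, 0], [0, 0, 2]] with rank 1, so corank 2. A Groebner basis of the Jacobian ideal J(f) in C{x,y,z} is {x^3 + 3*x^2 + 6*x*y + 3*y^2, x^2*y - 5*x^2/2 - 5*x*y - 5*y^2/2, 2*x^2 + x*y^2 + 4*x*y + 2*y^2, -3*x^2/2 - 3*x*y + y^3 - 3*y^2/2, z}; counting standard monomials gives mu = 6. Corank 2; j^3 = -(x + y)^3 is a perfect cube, so E-series; the 4-jet and mu = 6 give E_6.

Type E_6, Milnor number mu = 6.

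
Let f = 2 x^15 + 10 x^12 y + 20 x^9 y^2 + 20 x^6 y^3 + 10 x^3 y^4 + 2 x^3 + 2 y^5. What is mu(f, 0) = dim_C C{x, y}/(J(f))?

8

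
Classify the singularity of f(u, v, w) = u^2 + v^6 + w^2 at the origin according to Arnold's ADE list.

The Hessian of f at 0 has rank 2. Corank 1: A-series; mu = 5 gives A_5.

A_5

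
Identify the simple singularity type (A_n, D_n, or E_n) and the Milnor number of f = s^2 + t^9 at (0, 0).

Type A8, Milnor number mu = 8.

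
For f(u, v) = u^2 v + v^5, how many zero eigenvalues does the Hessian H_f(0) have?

The Hessian at 0 is [[0, 0], [0, 0]] of rank 0; hence corank 2.

2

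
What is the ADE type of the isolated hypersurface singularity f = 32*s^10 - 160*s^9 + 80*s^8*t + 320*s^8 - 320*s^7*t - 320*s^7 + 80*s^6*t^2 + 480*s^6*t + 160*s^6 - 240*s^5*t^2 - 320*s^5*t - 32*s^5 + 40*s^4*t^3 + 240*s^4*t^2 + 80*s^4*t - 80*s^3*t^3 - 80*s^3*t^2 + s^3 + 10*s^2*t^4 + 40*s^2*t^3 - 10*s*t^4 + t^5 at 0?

The Hessian of f at 0 has rank 0. Corank 2; j^3 = s^3 is a perfect cube, so E-series; the 5-jet and mu = 8 give E_8.

E_8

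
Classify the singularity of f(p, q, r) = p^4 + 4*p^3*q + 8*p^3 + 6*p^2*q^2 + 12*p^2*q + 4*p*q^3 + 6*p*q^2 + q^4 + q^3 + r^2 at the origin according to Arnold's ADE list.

The Hessian of f at 0 has rank 1. Corank 2; j^3 = (2*p + q)^3 is a perfect cube, so E-series; the 4-jet and mu = 6 give E_6.

E6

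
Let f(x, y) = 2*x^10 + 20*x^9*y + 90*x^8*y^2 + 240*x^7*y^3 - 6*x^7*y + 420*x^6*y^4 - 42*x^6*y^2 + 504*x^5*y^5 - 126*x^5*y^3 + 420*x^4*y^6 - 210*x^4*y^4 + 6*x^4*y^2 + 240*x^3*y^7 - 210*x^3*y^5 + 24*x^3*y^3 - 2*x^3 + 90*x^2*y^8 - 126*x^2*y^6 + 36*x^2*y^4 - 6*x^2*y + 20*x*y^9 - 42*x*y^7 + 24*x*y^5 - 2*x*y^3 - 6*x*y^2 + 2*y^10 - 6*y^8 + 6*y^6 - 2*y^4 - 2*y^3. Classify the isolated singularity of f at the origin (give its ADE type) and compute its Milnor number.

The Hessian of f at 0 has rank 0. Corank 2; j^3 = -2*(x + y)^3 is a perfect cube, so E-series; the 4-jet and mu = 7 give E_7.

Type E7, Milnor number mu = 7.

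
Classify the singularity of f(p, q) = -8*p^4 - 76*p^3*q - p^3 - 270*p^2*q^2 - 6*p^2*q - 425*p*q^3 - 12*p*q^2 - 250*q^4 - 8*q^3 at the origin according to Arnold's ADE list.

E_7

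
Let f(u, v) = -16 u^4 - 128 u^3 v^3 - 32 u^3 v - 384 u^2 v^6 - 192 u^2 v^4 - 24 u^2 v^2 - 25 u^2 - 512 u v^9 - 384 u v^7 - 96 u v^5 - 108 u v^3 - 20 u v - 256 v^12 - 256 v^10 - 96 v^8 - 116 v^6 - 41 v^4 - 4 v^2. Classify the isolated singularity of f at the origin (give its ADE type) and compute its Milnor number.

Type A_3, Milnor number mu = 3.

The Hessian of f at 0 has rank 1. Corank 1: A-series; mu = 3 gives A_3.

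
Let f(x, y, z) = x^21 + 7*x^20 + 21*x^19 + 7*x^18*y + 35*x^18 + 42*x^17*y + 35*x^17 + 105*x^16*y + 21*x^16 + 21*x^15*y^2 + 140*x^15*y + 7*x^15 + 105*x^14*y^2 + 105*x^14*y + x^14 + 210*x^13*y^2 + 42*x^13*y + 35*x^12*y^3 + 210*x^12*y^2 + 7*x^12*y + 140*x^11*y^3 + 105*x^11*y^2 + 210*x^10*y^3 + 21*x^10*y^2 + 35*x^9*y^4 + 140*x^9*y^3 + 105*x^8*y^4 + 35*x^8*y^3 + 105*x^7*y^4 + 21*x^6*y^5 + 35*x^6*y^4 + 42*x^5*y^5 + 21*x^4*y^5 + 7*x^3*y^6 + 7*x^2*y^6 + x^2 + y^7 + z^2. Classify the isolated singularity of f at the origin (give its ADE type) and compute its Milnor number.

The Hessian of f at 0 has rank 2. Corank 1: A-series; mu = 6 gives A_6.

Type A_6, Milnor number mu = 6.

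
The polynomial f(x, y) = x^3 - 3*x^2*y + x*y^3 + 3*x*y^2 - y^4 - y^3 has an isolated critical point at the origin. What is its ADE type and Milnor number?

Type E_{7}, Milnor number mu = 7.

The Hessian of f at 0 has rank 0. Corank 2; j^3 = (x - y)^3 is a perfect cube, so E-series; the 4-jet and mu = 7 give E_7.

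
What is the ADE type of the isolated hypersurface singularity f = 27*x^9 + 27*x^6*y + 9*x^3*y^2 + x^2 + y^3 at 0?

The Hessian of f at 0 is [[2, 0], [0, 0]] with rank 1, so corank 1. A Groebner basis of the Jacobian ideal J(f) in C{x,y} is {y^2, x}; counting standard monomials gives mu = 2. Corank 1: A-series; mu = 2 gives A_2.

A2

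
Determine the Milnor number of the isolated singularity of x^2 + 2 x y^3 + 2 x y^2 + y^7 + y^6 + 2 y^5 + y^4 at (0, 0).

The Hessian of f at 0 has rank 1. Corank 1: A-series; mu = 6 gives A_6.

6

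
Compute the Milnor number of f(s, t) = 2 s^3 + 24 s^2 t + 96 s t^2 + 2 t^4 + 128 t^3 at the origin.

The Hessian of f at 0 is [[0, 0], [0, 0]] with rank 0, so corank 2. A Groebner basis of the Jacobian ideal J(f) in C{s,t} is {t^3, s^2 + 8*s*t + 16*t^2}; counting standard monomials gives mu = 6. Corank 2; j^3 = 2*(s + 4*t)^3 is a perfect cube, so E-series; the 4-jet and mu = 6 give E_6.

6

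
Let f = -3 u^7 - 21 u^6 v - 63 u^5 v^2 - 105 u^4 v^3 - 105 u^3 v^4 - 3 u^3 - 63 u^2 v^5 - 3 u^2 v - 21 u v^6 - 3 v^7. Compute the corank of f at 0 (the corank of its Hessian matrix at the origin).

2

The Hessian at 0 is [[0, 0], [0, 0]] of rank 0; hence corank 2.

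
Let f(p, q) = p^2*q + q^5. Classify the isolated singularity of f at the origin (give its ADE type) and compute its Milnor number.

The Hessian of f at 0 has rank 0. Corank 2; j^3 = p^2*q has shape L^2 M (L != M), so D-series; mu = 6 gives D_6.

Type D6, Milnor number mu = 6.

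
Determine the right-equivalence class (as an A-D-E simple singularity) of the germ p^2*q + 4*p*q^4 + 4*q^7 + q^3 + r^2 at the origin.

D_{4}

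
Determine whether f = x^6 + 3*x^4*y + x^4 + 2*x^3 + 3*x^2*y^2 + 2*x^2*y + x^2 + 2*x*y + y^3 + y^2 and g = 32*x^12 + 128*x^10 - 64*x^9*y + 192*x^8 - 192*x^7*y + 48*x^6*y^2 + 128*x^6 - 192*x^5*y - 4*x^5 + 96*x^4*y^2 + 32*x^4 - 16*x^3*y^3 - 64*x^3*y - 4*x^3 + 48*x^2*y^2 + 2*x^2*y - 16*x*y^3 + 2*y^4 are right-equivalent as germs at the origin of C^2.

The Hessian of f at 0 has rank 1. Corank 1: A-series; mu = 2 gives A_2. The Hessian of g at 0 has rank 0. Corank 2; j^3 = -2*x^2*(2*x - y) has shape L^2 M (L != M), so D-series; mu = 5 gives D_5. f is A_2 but g is D_5, hence not right-equivalent.

No.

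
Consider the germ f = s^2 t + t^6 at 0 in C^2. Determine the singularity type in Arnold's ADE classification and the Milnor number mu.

The Hessian of f at 0 is [[0, 0], [0, 0]] with rank 0, so corank 2. A Groebner basis of the Jacobian ideal J(f) in C{s,t} is {s^2/6 + t^5, s^3, s*t}; counting standard monomials gives mu = 7. Corank 2; j^3 = s^2*t has shape L^2 M (L != M), so D-series; mu = 7 gives D_7.

Type D_7, Milnor number mu = 7.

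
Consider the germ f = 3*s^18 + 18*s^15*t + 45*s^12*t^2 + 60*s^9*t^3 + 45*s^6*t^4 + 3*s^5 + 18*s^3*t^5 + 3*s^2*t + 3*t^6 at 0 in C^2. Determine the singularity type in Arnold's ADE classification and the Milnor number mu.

Type D_{7}, Milnor number mu = 7.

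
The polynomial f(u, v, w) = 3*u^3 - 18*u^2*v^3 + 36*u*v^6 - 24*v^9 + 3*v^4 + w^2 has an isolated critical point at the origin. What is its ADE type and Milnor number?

The Hessian of f at 0 is [[0, 0, 0], [0, 0, 0], [0, 0, 2]] with rank 1, so corank 2. A Groebner basis of the Jacobian ideal J(f) in C{u,v,w} is {v^3, u^2, w}; counting standard monomials gives mu = 6. Corank 2; j^3 = 3*u^3 is a perfect cube, so E-series; the 4-jet and mu = 6 give E_6.

Type E6, Milnor number mu = 6.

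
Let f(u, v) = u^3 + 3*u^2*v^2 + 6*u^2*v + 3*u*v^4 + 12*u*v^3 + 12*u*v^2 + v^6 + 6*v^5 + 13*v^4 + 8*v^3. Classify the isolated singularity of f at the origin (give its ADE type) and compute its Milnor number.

The Hessian of f at 0 has rank 0. Corank 2; j^3 = (u + 2*v)^3 is a perfect cube, so E-series; the 4-jet and mu = 6 give E_6.

Type E_{6}, Milnor number mu = 6.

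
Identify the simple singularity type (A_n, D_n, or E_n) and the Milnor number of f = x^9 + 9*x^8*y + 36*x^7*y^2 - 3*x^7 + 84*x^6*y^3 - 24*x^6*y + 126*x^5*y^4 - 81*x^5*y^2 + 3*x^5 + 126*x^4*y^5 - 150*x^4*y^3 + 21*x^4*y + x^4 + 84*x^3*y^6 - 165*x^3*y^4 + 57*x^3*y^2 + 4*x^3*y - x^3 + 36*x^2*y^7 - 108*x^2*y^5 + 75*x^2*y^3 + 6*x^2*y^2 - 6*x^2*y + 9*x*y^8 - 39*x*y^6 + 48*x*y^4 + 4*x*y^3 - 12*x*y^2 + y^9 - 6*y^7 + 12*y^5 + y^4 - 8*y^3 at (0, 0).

Type E_6, Milnor number mu = 6.

The Hessian of f at 0 has rank 0. Corank 2; j^3 = -(x + 2*y)^3 is a perfect cube, so E-series; the 4-jet and mu = 6 give E_6.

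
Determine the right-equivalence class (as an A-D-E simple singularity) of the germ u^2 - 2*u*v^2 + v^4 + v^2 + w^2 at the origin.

The Hessian of f at 0 is [[2, 0, 0], [0, 2, 0], [0, 0, 2]] with rank 3, so corank 0. A Groebner basis of the Jacobian ideal J(f) in C{u,v,w} is {u, v, w}; counting standard monomials gives mu = 1. Corank 0: nondegenerate Morse point, so A_1.

A_1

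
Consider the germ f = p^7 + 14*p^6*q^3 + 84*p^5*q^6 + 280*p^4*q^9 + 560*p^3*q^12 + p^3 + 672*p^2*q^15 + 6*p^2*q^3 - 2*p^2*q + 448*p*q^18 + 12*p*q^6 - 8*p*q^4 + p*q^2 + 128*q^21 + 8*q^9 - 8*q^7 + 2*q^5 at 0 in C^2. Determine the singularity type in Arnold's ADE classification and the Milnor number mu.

The Hessian of f at 0 has rank 0. Corank 2; j^3 = p*(p - q)^2 has shape L^2 M (L != M), so D-series; mu = 8 gives D_8.

Type D_{8}, Milnor number mu = 8.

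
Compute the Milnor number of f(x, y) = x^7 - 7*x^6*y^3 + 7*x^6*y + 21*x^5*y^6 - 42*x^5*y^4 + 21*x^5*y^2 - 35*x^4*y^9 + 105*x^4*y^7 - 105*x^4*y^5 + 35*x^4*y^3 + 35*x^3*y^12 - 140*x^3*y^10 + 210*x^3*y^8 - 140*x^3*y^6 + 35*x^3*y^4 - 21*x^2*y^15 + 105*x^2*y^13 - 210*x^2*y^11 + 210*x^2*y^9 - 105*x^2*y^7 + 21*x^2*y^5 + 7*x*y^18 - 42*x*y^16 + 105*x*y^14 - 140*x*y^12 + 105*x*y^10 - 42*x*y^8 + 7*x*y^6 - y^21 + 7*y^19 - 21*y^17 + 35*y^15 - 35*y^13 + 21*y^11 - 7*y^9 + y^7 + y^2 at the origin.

The Hessian of f at 0 has rank 1. Corank 1: A-series; mu = 6 gives A_6.

6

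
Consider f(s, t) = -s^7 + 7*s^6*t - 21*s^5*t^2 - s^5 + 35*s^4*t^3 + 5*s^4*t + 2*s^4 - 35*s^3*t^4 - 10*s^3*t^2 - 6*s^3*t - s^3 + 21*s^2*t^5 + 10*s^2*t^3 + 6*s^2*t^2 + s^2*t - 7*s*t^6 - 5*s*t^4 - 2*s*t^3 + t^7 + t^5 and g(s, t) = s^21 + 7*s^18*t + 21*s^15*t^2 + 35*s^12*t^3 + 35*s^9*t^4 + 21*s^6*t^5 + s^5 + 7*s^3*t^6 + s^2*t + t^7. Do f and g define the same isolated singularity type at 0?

The Hessian of f at 0 has rank 0. Corank 2; j^3 = -s^2*(s - t) has shape L^2 M (L != M), so D-series; mu = 8 gives D_8. The Hessian of g at 0 has rank 0. Corank 2; j^3 = s^2*t has shape L^2 M (L != M), so D-series; mu = 8 gives D_8. Both have type D_8, hence right-equivalent.

Yes.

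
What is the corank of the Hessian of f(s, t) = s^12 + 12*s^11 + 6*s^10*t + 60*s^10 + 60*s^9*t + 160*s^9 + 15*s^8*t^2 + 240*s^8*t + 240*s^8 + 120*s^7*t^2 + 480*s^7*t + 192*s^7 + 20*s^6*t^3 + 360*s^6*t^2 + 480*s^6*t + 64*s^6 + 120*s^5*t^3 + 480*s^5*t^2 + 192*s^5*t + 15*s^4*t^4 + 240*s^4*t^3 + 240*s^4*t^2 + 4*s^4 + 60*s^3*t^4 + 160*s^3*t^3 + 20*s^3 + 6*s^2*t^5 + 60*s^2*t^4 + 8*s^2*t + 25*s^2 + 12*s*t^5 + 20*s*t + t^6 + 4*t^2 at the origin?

1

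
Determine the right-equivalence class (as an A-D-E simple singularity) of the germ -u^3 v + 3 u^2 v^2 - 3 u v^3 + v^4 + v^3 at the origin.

E_{7}

The Hessian of f at 0 has rank 0. Corank 2; j^3 = v^3 is a perfect cube, so E-series; the 4-jet and mu = 7 give E_7.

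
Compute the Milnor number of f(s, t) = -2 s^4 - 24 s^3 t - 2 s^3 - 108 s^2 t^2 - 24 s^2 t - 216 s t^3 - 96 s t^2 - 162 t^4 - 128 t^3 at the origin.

6

The Hessian of f at 0 has rank 0. Corank 2; j^3 = -2*(s + 4*t)^3 is a perfect cube, so E-series; the 4-jet and mu = 6 give E_6.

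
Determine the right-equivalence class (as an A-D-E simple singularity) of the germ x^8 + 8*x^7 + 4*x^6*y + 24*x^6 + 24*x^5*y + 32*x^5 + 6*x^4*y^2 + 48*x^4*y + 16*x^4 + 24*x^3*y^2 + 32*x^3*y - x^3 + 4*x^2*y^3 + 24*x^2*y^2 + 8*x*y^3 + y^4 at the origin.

The Hessian of f at 0 has rank 0. Corank 2; j^3 = -x^3 is a perfect cube, so E-series; the 4-jet and mu = 6 give E_6.

E_{6}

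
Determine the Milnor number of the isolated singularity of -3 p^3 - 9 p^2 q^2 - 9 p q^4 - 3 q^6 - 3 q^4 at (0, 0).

6

The Hessian of f at 0 has rank 0. Corank 2; j^3 = -3*p^3 is a perfect cube, so E-series; the 4-jet and mu = 6 give E_6.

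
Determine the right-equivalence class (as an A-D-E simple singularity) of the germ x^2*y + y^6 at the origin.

D_7

The Hessian of f at 0 is [[0, 0], [0, 0]] with rank 0, so corank 2. A Groebner basis of the Jacobian ideal J(f) in C{x,y} is {x^2/6 + y^5, x^3, x*y}; counting standard monomials gives mu = 7. Corank 2; j^3 = x^2*y has shape L^2 M (L != M), so D-series; mu = 7 gives D_7.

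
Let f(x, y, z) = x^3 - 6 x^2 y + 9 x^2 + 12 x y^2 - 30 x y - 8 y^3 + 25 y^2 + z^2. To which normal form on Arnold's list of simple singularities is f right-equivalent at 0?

The Hessian of f at 0 is [[18, -30, 0], [-30, 50, 0], [0, 0, 2]] with rank 2, so corank 1. A Groebner basis of the Jacobian ideal J(f) in C{x,y,z} is {y^2, x - 5*y/3, z}; counting standard monomials gives mu = 2. Corank 1: A-series; mu = 2 gives A_2.

A_{2}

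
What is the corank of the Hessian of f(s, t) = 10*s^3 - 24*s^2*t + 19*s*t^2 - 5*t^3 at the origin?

Hessian at 0 has rank 0.

2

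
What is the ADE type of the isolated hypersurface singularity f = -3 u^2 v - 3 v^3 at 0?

The Hessian of f at 0 has rank 0. Corank 2; j^3 = -3*v*(u^2 + v^2) splits into three distinct lines over C (the quadratic factor has nonzero discriminant), so D_4.

D4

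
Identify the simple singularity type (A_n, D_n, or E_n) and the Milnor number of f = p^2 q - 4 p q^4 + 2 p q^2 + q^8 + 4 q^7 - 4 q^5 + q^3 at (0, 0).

Type D_9, Milnor number mu = 9.

The Hessian of f at 0 has rank 0. Corank 2; j^3 = q*(p + q)^2 has shape L^2 M (L != M), so D-series; mu = 9 gives D_9.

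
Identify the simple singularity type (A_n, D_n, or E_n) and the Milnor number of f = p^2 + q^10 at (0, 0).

The Hessian of f at 0 is [[2, 0], [0, 0]] with rank 1, so corank 1. A Groebner basis of the Jacobian ideal J(f) in C{p,q} is {q^9, p}; counting standard monomials gives mu = 9. Corank 1: A-series; mu = 9 gives A_9.

Type A9, Milnor number mu = 9.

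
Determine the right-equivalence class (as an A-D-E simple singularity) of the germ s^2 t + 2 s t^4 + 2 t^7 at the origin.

D_8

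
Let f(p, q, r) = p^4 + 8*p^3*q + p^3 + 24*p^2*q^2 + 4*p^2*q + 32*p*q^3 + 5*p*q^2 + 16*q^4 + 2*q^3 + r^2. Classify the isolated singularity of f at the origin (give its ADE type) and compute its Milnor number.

The Hessian of f at 0 has rank 1. Corank 2; j^3 = (p + q)^2*(p + 2*q) has shape L^2 M (L != M), so D-series; mu = 5 gives D_5.

Type D_{5}, Milnor number mu = 5.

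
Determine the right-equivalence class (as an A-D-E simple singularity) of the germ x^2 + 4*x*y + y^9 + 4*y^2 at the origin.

The Hessian of f at 0 has rank 1. Corank 1: A-series; mu = 8 gives A_8.

A_{8}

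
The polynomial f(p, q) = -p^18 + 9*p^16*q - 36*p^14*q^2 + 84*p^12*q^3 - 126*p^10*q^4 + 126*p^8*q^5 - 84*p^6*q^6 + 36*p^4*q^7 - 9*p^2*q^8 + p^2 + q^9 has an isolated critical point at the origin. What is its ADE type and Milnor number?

The Hessian of f at 0 is [[2, 0], [0, 0]] with rank 1, so corank 1. A Groebner basis of the Jacobian ideal J(f) in C{p,q} is {q^8, p}; counting standard monomials gives mu = 8. Corank 1: A-series; mu = 8 gives A_8.

Type A8, Milnor number mu = 8.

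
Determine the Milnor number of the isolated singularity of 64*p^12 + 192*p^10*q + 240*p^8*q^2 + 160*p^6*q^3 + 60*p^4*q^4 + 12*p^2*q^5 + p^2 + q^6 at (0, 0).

5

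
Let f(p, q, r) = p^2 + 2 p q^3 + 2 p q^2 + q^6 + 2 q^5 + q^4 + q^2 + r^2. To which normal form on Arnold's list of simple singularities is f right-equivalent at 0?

A1

The Hessian of f at 0 has rank 3. Corank 0: nondegenerate Morse point, so A_1.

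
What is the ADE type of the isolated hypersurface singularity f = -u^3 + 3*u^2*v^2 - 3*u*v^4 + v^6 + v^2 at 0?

A_{2}

The Hessian of f at 0 has rank 1. Corank 1: A-series; mu = 2 gives A_2.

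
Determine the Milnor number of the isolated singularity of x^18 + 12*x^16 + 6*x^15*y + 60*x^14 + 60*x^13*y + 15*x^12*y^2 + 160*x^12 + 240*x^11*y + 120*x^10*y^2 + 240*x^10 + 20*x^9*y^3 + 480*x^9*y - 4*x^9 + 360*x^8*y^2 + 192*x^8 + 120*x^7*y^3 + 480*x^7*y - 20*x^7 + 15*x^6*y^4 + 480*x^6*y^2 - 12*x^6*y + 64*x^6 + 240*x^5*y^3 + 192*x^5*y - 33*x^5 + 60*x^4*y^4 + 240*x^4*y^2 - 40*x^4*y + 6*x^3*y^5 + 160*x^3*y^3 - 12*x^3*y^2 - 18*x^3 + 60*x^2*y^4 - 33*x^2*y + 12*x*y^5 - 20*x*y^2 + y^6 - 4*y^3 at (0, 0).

7

The Hessian of f at 0 has rank 0. Corank 2; j^3 = -(2*x + y)*(3*x + 2*y)^2 has shape L^2 M (L != M), so D-series; mu = 7 gives D_7.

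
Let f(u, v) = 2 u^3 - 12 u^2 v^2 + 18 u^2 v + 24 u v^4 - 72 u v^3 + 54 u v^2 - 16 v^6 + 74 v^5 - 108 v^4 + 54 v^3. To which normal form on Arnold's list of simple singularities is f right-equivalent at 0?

E8

The Hessian of f at 0 has rank 0. Corank 2; j^3 = 2*(u + 3*v)^3 is a perfect cube, so E-series; the 5-jet and mu = 8 give E_8.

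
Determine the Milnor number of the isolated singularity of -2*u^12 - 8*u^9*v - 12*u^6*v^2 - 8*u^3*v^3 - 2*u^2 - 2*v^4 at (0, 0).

3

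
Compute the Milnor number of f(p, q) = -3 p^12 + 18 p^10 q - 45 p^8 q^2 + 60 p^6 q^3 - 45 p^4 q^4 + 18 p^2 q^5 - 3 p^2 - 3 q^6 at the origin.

The Hessian of f at 0 has rank 1. Corank 1: A-series; mu = 5 gives A_5.

5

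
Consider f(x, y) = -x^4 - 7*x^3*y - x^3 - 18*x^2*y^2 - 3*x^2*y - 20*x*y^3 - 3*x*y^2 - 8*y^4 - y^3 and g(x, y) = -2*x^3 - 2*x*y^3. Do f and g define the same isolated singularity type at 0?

The Hessian of f at 0 is [[0, 0], [0, 0]] with rank 0, so corank 2. A Groebner basis of the Jacobian ideal J(f) in C{x,y} is {3*x^2 + 6*x*y + y^4 + y^3 + 3*y^2, x^3 + 9*x^2 + 18*x*y + 4*y^3 + 9*y^2, x^2*y - 5*x^2 - 10*x*y - 8*y^3/3 - 5*y^2, 2*x^2 + x*y^2 + 4*x*y + 5*y^3/3 + 2*y^2}; counting standard monomials gives mu = 7. Corank 2; j^3 = -(x + y)^3 is a perfect cube, so E-series; the 4-jet and mu = 7 give E_7. The Hessian of g at 0 is [[0, 0], [0, 0]] with rank 0, so corank 2. A Groebner basis of the Jacobian ideal J(g) in C{x,y} is {x^3, x*y^2, 3*x^2 + y^3}; counting standard monomials gives mu = 7. Corank 2; j^3 = -2*x^3 is a perfect cube, so E-series; the 4-jet and mu = 7 give E_7. Both have type E_7, hence right-equivalent.

Yes.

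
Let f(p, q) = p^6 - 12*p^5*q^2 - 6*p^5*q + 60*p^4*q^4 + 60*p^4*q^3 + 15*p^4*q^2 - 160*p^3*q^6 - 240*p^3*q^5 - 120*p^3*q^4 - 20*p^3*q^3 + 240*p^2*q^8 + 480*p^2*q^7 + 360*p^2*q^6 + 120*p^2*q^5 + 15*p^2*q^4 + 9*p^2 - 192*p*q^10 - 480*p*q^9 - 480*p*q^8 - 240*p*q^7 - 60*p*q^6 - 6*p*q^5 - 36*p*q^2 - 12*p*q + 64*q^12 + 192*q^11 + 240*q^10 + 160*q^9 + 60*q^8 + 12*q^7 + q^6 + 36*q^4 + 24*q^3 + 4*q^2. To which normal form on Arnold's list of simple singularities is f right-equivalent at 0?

A_{5}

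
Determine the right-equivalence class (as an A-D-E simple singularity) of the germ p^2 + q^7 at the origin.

A_6

The Hessian of f at 0 has rank 1. Corank 1: A-series; mu = 6 gives A_6.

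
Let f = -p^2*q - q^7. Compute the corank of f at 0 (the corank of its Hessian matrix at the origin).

2

Hessian at 0 has rank 0.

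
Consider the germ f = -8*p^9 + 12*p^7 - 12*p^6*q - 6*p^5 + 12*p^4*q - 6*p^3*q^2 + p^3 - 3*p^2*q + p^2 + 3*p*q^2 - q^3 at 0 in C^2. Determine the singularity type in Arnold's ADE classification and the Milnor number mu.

Type A2, Milnor number mu = 2.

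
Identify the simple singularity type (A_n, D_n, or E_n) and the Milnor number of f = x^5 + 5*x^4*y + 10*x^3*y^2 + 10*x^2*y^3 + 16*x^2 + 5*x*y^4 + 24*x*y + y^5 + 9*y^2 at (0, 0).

Type A4, Milnor number mu = 4.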